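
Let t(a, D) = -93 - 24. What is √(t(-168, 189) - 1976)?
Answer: I*√2093 ≈ 45.749*I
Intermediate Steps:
t(a, D) = -117
√(t(-168, 189) - 1976) = √(-117 - 1976) = √(-2093) = I*√2093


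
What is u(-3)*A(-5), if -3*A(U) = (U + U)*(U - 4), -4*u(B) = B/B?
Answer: 15/2 ≈ 7.5000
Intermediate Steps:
u(B) = -1/4 (u(B) = -B/(4*B) = -1/4*1 = -1/4)
A(U) = -2*U*(-4 + U)/3 (A(U) = -(U + U)*(U - 4)/3 = -2*U*(-4 + U)/3)
u(-3)*A(-5) = -(-5)*(4 - 1*(-5))/6 = -(-5)*(4 + 5)/6 = -(-5)*9/6 = -1/4*(-30) = 15/2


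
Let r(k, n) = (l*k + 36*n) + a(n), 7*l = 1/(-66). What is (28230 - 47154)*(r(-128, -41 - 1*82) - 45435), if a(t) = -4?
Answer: 72663195604/77 ≈ 9.4368e+8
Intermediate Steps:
l = -1/462 (l = (⅐)/(-66) = (⅐)*(-1/66) = -1/462 ≈ -0.0021645)
r(k, n) = -4 + 36*n - k/462 (r(k, n) = (-k/462 + 36*n) - 4 = (36*n - k/462) - 4 = -4 + 36*n - k/462)
(28230 - 47154)*(r(-128, -41 - 1*82) - 45435) = (28230 - 47154)*((-4 + 36*(-41 - 1*82) - 1/462*(-128)) - 45435) = -18924*((-4 + 36*(-41 - 82) + 64/231) - 45435) = -18924*((-4 + 36*(-123) + 64/231) - 45435) = -18924*((-4 - 4428 + 64/231) - 45435) = -18924*(-1023728/231 - 45435) = -18924*(-11519213/231) = 72663195604/77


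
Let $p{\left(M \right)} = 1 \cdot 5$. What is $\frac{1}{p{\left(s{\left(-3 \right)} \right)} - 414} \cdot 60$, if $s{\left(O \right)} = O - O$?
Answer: $- \frac{60}{409} \approx -0.1467$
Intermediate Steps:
$s{\left(O \right)} = 0$
$p{\left(M \right)} = 5$
$\frac{1}{p{\left(s{\left(-3 \right)} \right)} - 414} \cdot 60 = \frac{1}{5 - 414} \cdot 60 = \frac{1}{-409} \cdot 60 = \left(- \frac{1}{409}\right) 60 = - \frac{60}{409}$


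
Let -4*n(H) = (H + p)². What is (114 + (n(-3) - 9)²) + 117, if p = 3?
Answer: 312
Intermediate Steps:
n(H) = -(3 + H)²/4 (n(H) = -(H + 3)²/4 = -(3 + H)²/4)
(114 + (n(-3) - 9)²) + 117 = (114 + (-(3 - 3)²/4 - 9)²) + 117 = (114 + (-¼*0² - 9)²) + 117 = (114 + (-¼*0 - 9)²) + 117 = (114 + (0 - 9)²) + 117 = (114 + (-9)²) + 117 = (114 + 81) + 117 = 195 + 117 = 312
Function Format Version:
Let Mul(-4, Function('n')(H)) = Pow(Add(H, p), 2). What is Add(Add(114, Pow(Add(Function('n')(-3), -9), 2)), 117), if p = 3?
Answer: 312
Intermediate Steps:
Function('n')(H) = Mul(Rational(-1, 4), Pow(Add(3, H), 2)) (Function('n')(H) = Mul(Rational(-1, 4), Pow(Add(H, 3), 2)) = Mul(Rational(-1, 4), Pow(Add(3, H), 2)))
Add(Add(114, Pow(Add(Function('n')(-3), -9), 2)), 117) = Add(Add(114, Pow(Add(Mul(Rational(-1, 4), Pow(Add(3, -3), 2)), -9), 2)), 117) = Add(Add(114, Pow(Add(Mul(Rational(-1, 4), Pow(0, 2)), -9), 2)), 117) = Add(Add(114, Pow(Add(Mul(Rational(-1, 4), 0), -9), 2)), 117) = Add(Add(114, Pow(Add(0, -9), 2)), 117) = Add(Add(114, Pow(-9, 2)), 117) = Add(Add(114, 81), 117) = Add(195, 117) = 312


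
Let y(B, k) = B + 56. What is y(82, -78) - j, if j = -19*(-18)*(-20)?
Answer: 6978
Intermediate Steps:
y(B, k) = 56 + B
j = -6840 (j = 342*(-20) = -6840)
y(82, -78) - j = (56 + 82) - 1*(-6840) = 138 + 6840 = 6978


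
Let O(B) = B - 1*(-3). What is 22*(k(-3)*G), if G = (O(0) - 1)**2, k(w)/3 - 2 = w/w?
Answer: 792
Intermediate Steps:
O(B) = 3 + B (O(B) = B + 3 = 3 + B)
k(w) = 9 (k(w) = 6 + 3*(w/w) = 6 + 3*1 = 6 + 3 = 9)
G = 4 (G = ((3 + 0) - 1)**2 = (3 - 1)**2 = 2**2 = 4)
22*(k(-3)*G) = 22*(9*4) = 22*36 = 792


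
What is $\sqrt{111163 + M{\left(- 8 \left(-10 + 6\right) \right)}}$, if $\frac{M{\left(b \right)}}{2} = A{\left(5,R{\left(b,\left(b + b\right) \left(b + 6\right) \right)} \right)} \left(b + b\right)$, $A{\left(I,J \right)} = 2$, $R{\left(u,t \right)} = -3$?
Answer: $\sqrt{111419} \approx 333.79$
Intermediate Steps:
$M{\left(b \right)} = 8 b$ ($M{\left(b \right)} = 2 \cdot 2 \left(b + b\right) = 2 \cdot 2 \cdot 2 b = 2 \cdot 4 b = 8 b$)
$\sqrt{111163 + M{\left(- 8 \left(-10 + 6\right) \right)}} = \sqrt{111163 + 8 \left(- 8 \left(-10 + 6\right)\right)} = \sqrt{111163 + 8 \left(\left(-8\right) \left(-4\right)\right)} = \sqrt{111163 + 8 \cdot 32} = \sqrt{111163 + 256} = \sqrt{111419}$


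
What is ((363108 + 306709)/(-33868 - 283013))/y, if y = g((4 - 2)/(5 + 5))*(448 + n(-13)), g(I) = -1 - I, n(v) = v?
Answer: 669817/165411882 ≈ 0.0040494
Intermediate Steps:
y = -522 (y = (-1 - (4 - 2)/(5 + 5))*(448 - 13) = (-1 - 2/10)*435 = (-1 - 1*1/5)*435 = (-1 - 1/5)*435 = -6/5*435 = -522)
((363108 + 306709)/(-33868 - 283013))/y = ((363108 + 306709)/(-33868 - 283013))/(-522) = (669817/(-316881))*(-1/522) = (669817*(-1/316881))*(-1/522) = -669817/316881*(-1/522) = 669817/165411882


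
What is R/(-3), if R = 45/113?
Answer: -15/113 ≈ -0.13274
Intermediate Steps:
R = 45/113 (R = 45*(1/113) = 45/113 ≈ 0.39823)
R/(-3) = (45/113)/(-3) = -1/3*45/113 = -15/113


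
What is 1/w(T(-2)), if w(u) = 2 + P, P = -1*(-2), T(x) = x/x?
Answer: 1/4 ≈ 0.25000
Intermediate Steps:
T(x) = 1
P = 2
w(u) = 4 (w(u) = 2 + 2 = 4)
1/w(T(-2)) = 1/4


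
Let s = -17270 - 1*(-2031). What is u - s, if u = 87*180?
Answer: 30899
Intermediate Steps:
u = 15660
s = -15239 (s = -17270 + 2031 = -15239)
u - s = 15660 - 1*(-15239) = 15660 + 15239 = 30899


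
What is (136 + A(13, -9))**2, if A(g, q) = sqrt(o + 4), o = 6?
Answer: (136 + sqrt(10))**2 ≈ 19366.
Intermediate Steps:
A(g, q) = sqrt(10) (A(g, q) = sqrt(6 + 4) = sqrt(10))
(136 + A(13, -9))**2 = (136 + sqrt(10))**2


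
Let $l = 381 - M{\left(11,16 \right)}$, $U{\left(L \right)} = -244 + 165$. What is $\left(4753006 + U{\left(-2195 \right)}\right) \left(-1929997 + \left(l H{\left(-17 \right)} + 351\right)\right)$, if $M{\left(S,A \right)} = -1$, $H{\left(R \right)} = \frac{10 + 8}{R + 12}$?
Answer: $- \frac{45890013995262}{5} \approx -9.178 \cdot 10^{12}$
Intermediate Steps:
$U{\left(L \right)} = -79$
$H{\left(R \right)} = \frac{18}{12 + R}$
$l = 382$ ($l = 381 - -1 = 381 + 1 = 382$)
$\left(4753006 + U{\left(-2195 \right)}\right) \left(-1929997 + \left(l H{\left(-17 \right)} + 351\right)\right) = \left(4753006 - 79\right) \left(-1929997 + \left(382 \frac{18}{12 - 17} + 351\right)\right) = 4752927 \left(-1929997 + \left(382 \frac{18}{-5} + 351\right)\right) = 4752927 \left(-1929997 + \left(382 \cdot 18 \left(- \frac{1}{5}\right) + 351\right)\right) = 4752927 \left(-1929997 + \left(382 \left(- \frac{18}{5}\right) + 351\right)\right) = 4752927 \left(-1929997 + \left(- \frac{6876}{5} + 351\right)\right) = 4752927 \left(-1929997 - \frac{5121}{5}\right) = 4752927 \left(- \frac{9655106}{5}\right) = - \frac{45890013995262}{5}$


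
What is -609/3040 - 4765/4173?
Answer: -17026957/12685920 ≈ -1.3422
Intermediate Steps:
-609/3040 - 4765/4173 = -17026957/12685920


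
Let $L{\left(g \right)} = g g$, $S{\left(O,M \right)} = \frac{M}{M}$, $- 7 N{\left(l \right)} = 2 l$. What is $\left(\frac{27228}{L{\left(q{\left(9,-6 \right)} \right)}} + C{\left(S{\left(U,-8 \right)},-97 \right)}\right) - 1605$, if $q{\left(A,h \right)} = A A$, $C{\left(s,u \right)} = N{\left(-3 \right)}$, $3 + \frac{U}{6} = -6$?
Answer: $- \frac{24494291}{15309} \approx -1600.0$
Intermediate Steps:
$U = -54$ ($U = -18 + 6 \left(-6\right) = -18 - 36 = -54$)
$N{\left(l \right)} = - \frac{2 l}{7}$
$S{\left(O,M \right)} = 1$
$C{\left(s,u \right)} = \frac{6}{7}$ ($C{\left(s,u \right)} = \left(- \frac{2}{7}\right) \left(-3\right) = \frac{6}{7}$)
$q{\left(A,h \right)} = A^{2}$
$L{\left(g \right)} = g^{2}$
$\left(\frac{27228}{L{\left(q{\left(9,-6 \right)} \right)}} + C{\left(S{\left(U,-8 \right)},-97 \right)}\right) - 1605 = \left(\frac{27228}{\left(9^{2}\right)^{2}} + \frac{6}{7}\right) - 1605 = \left(\frac{27228}{81^{2}} + \frac{6}{7}\right) - 1605 = \left(\frac{27228}{6561} + \frac{6}{7}\right) - 1605 = \left(27228 \cdot \frac{1}{6561} + \frac{6}{7}\right) - 1605 = \left(\frac{9076}{2187} + \frac{6}{7}\right) - 1605 = \frac{76654}{15309} - 1605 = - \frac{24494291}{15309}$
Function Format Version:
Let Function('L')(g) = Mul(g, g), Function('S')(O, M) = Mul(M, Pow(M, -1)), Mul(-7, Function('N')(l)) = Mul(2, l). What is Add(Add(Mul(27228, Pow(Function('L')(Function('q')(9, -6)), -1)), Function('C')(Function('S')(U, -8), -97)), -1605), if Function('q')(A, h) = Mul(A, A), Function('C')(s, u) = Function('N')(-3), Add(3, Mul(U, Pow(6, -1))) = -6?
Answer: Rational(-24494291, 15309) ≈ -1600.0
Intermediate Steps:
U = -54 (U = Add(-18, Mul(6, -6)) = Add(-18, -36) = -54)
Function('N')(l) = Mul(Rational(-2, 7), l) (Function('N')(l) = Mul(Rational(-1, 7), Mul(2, l)) = Mul(Rational(-2, 7), l))
Function('S')(O, M) = 1
Function('C')(s, u) = Rational(6, 7) (Function('C')(s, u) = Mul(Rational(-2, 7), -3) = Rational(6, 7))
Function('q')(A, h) = Pow(A, 2)
Function('L')(g) = Pow(g, 2)
Add(Add(Mul(27228, Pow(Function('L')(Function('q')(9, -6)), -1)), Function('C')(Function('S')(U, -8), -97)), -1605) = Add(Add(Mul(27228, Pow(Pow(Pow(9, 2), 2), -1)), Rational(6, 7)), -1605) = Add(Add(Mul(27228, Pow(Pow(81, 2), -1)), Rational(6, 7)), -1605) = Add(Add(Mul(27228, Pow(6561, -1)), Rational(6, 7)), -1605) = Add(Add(Mul(27228, Rational(1, 6561)), Rational(6, 7)), -1605) = Add(Add(Rational(9076, 2187), Rational(6, 7)), -1605) = Add(Rational(76654, 15309), -1605) = Rational(-24494291, 15309)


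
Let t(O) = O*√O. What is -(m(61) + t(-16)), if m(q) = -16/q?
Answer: 16/61 + 64*I ≈ 0.2623 + 64.0*I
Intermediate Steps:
t(O) = O^(3/2)
-(m(61) + t(-16)) = -(-16/61 + (-16)^(3/2)) = -(-16*1/61 - 64*I) = -(-16/61 - 64*I) = 16/61 + 64*I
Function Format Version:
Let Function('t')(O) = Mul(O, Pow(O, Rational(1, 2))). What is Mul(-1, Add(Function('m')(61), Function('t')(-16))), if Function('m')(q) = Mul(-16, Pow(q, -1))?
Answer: Add(Rational(16, 61), Mul(64, I)) ≈ Add(0.26230, Mul(64.000, I))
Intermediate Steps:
Function('t')(O) = Pow(O, Rational(3, 2))
Mul(-1, Add(Function('m')(61), Function('t')(-16))) = Mul(-1, Add(Mul(-16, Pow(61, -1)), Pow(-16, Rational(3, 2)))) = Mul(-1, Add(Mul(-16, Rational(1, 61)), Mul(-64, I))) = Mul(-1, Add(Rational(-16, 61), Mul(-64, I))) = Add(Rational(16, 61), Mul(64, I))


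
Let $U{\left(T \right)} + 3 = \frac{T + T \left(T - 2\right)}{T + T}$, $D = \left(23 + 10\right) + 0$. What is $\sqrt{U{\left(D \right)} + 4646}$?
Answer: $\sqrt{4659} \approx 68.257$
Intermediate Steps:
$D = 33$ ($D = 33 + 0 = 33$)
$U{\left(T \right)} = -3 + \frac{T + T \left(-2 + T\right)}{2 T}$ ($U{\left(T \right)} = -3 + \frac{T + T \left(T - 2\right)}{T + T} = -3 + \frac{T + T \left(-2 + T\right)}{2 T}$)
$\sqrt{U{\left(D \right)} + 4646} = \sqrt{\left(- \frac{7}{2} + \frac{1}{2} \cdot 33\right) + 4646} = \sqrt{\left(- \frac{7}{2} + \frac{33}{2}\right) + 4646} = \sqrt{13 + 4646} = \sqrt{4659}$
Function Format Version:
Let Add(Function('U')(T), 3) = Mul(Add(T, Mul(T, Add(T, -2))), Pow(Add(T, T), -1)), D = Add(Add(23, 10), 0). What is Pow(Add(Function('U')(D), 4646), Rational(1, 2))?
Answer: Pow(4659, Rational(1, 2)) ≈ 68.257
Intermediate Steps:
D = 33 (D = Add(33, 0) = 33)
Function('U')(T) = Add(-3, Mul(Rational(1, 2), Pow(T, -1), Add(T, Mul(T, Add(-2, T))))) (Function('U')(T) = Add(-3, Mul(Add(T, Mul(T, Add(T, -2))), Pow(Add(T, T), -1))) = Add(-3, Mul(Add(T, Mul(T, Add(-2, T))), Pow(Mul(2, T), -1))) = Add(-3, Mul(Add(T, Mul(T, Add(-2, T))), Mul(Rational(1, 2), Pow(T, -1)))) = Add(-3, Mul(Rational(1, 2), Pow(T, -1), Add(T, Mul(T, Add(-2, T))))))
Pow(Add(Function('U')(D), 4646), Rational(1, 2)) = Pow(Add(Add(Rational(-7, 2), Mul(Rational(1, 2), 33)), 4646), Rational(1, 2)) = Pow(Add(Add(Rational(-7, 2), Rational(33, 2)), 4646), Rational(1, 2)) = Pow(Add(13, 4646), Rational(1, 2)) = Pow(4659, Rational(1, 2))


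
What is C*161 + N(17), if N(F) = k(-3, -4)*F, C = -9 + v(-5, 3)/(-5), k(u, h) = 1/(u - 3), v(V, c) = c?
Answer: -46453/30 ≈ -1548.4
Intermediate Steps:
k(u, h) = 1/(-3 + u)
C = -48/5 (C = -9 + 3/(-5) = -9 + 3*(-1/5) = -9 - 3/5 = -48/5 ≈ -9.6000)
N(F) = -F/6 (N(F) = F/(-3 - 3) = F/(-6) = -F/6)
C*161 + N(17) = -48/5*161 - 1/6*17 = -7728/5 - 17/6 = -46453/30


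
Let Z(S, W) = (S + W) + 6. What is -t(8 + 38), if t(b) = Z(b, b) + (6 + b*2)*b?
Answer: -4606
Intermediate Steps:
Z(S, W) = 6 + S + W
t(b) = 6 + 2*b + b*(6 + 2*b) (t(b) = (6 + b + b) + (6 + b*2)*b = (6 + 2*b) + (6 + 2*b)*b = (6 + 2*b) + b*(6 + 2*b) = 6 + 2*b + b*(6 + 2*b))
-t(8 + 38) = -(6 + 2*(8 + 38)² + 8*(8 + 38)) = -(6 + 2*46² + 8*46) = -(6 + 2*2116 + 368) = -(6 + 4232 + 368) = -1*4606 = -4606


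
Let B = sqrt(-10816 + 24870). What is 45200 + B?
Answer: 45200 + sqrt(14054) ≈ 45319.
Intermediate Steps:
B = sqrt(14054) ≈ 118.55
45200 + B = 45200 + sqrt(14054)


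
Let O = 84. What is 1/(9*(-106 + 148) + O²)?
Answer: 1/7434 ≈ 0.00013452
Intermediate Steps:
1/(9*(-106 + 148) + O²) = 1/(9*(-106 + 148) + 84²) = 1/(9*42 + 7056) = 1/(378 + 7056) = 1/7434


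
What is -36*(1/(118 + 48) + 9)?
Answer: -26910/83 ≈ -324.22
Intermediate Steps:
-36*(1/(118 + 48) + 9) = -36*(1/166 + 9) = -36*1495/166 = -26910/83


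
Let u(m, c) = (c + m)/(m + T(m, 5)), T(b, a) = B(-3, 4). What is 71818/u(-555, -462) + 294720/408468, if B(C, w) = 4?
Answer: 1347006686522/34617663 ≈ 38911.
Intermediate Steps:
T(b, a) = 4
u(m, c) = (c + m)/(4 + m) (u(m, c) = (c + m)/(m + 4) = (c + m)/(4 + m))
71818/u(-555, -462) + 294720/408468 = 71818/(((-462 - 555)/(4 - 555))) + 294720/408468 = 71818/((-1017/(-551))) + 294720*(1/408468) = 71818/((-1/551*(-1017))) + 24560/34039 = 71818/(1017/551) + 24560/34039 = 71818*(551/1017) + 24560/34039 = 39571718/1017 + 24560/34039 = 1347006686522/34617663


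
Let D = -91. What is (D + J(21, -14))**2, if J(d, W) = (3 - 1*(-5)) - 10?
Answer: 8649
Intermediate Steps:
J(d, W) = -2 (J(d, W) = (3 + 5) - 10 = 8 - 10 = -2)
(D + J(21, -14))**2 = (-91 - 2)**2 = (-93)**2 = 8649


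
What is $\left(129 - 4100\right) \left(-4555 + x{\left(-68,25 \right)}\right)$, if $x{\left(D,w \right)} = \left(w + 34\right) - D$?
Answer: $17583588$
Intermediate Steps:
$x{\left(D,w \right)} = 34 + w - D$ ($x{\left(D,w \right)} = \left(34 + w\right) - D = 34 + w - D$)
$\left(129 - 4100\right) \left(-4555 + x{\left(-68,25 \right)}\right) = \left(129 - 4100\right) \left(-4555 + \left(34 + 25 - -68\right)\right) = - 3971 \left(-4555 + \left(34 + 25 + 68\right)\right) = - 3971 \left(-4555 + 127\right) = \left(-3971\right) \left(-4428\right) = 17583588$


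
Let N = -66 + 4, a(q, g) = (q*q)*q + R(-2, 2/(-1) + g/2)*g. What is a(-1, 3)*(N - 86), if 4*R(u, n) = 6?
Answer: -518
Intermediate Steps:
R(u, n) = 3/2 (R(u, n) = (¼)*6 = 3/2)
a(q, g) = q³ + 3*g/2 (a(q, g) = (q*q)*q + 3*g/2 = q²*q + 3*g/2 = q³ + 3*g/2)
N = -62
a(-1, 3)*(N - 86) = ((-1)³ + (3/2)*3)*(-62 - 86) = (-1 + 9/2)*(-148) = (7/2)*(-148) = -518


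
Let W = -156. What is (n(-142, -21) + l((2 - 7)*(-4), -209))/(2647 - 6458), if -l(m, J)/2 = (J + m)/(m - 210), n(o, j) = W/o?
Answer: 6009/25705195 ≈ 0.00023377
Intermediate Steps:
n(o, j) = -156/o
l(m, J) = -2*(J + m)/(-210 + m) (l(m, J) = -2*(J + m)/(m - 210) = -2*(J + m)/(-210 + m))
(n(-142, -21) + l((2 - 7)*(-4), -209))/(2647 - 6458) = (-156/(-142) + 2*(-1*(-209) - (2 - 7)*(-4))/(-210 + (2 - 7)*(-4)))/(2647 - 6458) = (-156*(-1/142) + 2*(209 - (-5)*(-4))/(-210 - 5*(-4)))/(-3811) = (78/71 + 2*(209 - 1*20)/(-210 + 20))*(-1/3811) = (78/71 + 2*(209 - 20)/(-190))*(-1/3811) = (78/71 + 2*(-1/190)*189)*(-1/3811) = (78/71 - 189/95)*(-1/3811) = -6009/6745*(-1/3811) = 6009/25705195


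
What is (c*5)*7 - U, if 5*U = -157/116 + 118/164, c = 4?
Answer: 666443/4756 ≈ 140.13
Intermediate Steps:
U = -603/4756 (U = (-157/116 + 118/164)/5 = (-157*1/116 + 118*(1/164))/5 = (-157/116 + 59/82)/5 = (1/5)*(-3015/4756) = -603/4756 ≈ -0.12679)
(c*5)*7 - U = (4*5)*7 - 1*(-603/4756) = 20*7 + 603/4756 = 140 + 603/4756 = 666443/4756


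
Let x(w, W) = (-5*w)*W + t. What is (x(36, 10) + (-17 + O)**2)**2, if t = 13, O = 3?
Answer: 2531281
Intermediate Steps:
x(w, W) = 13 - 5*W*w (x(w, W) = (-5*w)*W + 13 = -5*W*w + 13 = 13 - 5*W*w)
(x(36, 10) + (-17 + O)**2)**2 = ((13 - 5*10*36) + (-17 + 3)**2)**2 = ((13 - 1800) + (-14)**2)**2 = (-1787 + 196)**2 = (-1591)**2 = 2531281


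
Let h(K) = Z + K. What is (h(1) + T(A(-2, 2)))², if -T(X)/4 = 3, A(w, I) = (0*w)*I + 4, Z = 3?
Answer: 64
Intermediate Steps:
A(w, I) = 4 (A(w, I) = 0*I + 4 = 0 + 4 = 4)
T(X) = -12 (T(X) = -4*3 = -12)
h(K) = 3 + K
(h(1) + T(A(-2, 2)))² = ((3 + 1) - 12)² = (4 - 12)² = (-8)² = 64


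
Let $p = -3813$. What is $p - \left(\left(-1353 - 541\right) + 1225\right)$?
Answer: $-3144$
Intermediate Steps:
$p - \left(\left(-1353 - 541\right) + 1225\right) = -3813 - \left(\left(-1353 - 541\right) + 1225\right) = -3813 - \left(-1894 + 1225\right) = -3813 - -669 = -3813 + 669 = -3144$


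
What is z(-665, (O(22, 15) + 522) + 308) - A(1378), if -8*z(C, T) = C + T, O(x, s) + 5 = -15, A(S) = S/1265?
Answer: -194449/10120 ≈ -19.214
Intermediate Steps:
A(S) = S/1265 (A(S) = S*(1/1265) = S/1265)
O(x, s) = -20 (O(x, s) = -5 - 15 = -20)
z(C, T) = -C/8 - T/8 (z(C, T) = -(C + T)/8 = -C/8 - T/8)
z(-665, (O(22, 15) + 522) + 308) - A(1378) = (-⅛*(-665) - ((-20 + 522) + 308)/8) - 1378/1265 = (665/8 - (502 + 308)/8) - 1*1378/1265 = (665/8 - ⅛*810) - 1378/1265 = (665/8 - 405/4) - 1378/1265 = -145/8 - 1378/1265 = -194449/10120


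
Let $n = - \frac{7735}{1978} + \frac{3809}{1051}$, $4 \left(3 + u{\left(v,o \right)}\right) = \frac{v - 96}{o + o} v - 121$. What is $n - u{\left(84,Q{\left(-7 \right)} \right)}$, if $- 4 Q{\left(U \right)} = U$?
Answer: $\frac{436413253}{4157756} \approx 104.96$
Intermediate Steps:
$Q{\left(U \right)} = - \frac{U}{4}$
$u{\left(v,o \right)} = - \frac{133}{4} + \frac{v \left(-96 + v\right)}{8 o}$ ($u{\left(v,o \right)} = -3 + \frac{\frac{v - 96}{o + o} v - 121}{4} = -3 + \frac{\frac{-96 + v}{2 o} v - 121}{4} = -3 + \frac{\frac{v \left(-96 + v\right)}{2 o} - 121}{4} = -3 + \frac{-121 + \frac{v \left(-96 + v\right)}{2 o}}{4} = -3 - \left(\frac{121}{4} - \frac{v \left(-96 + v\right)}{8 o}\right) = - \frac{133}{4} + \frac{v \left(-96 + v\right)}{8 o}$)
$n = - \frac{595283}{2078878}$ ($n = \left(-7735\right) \frac{1}{1978} + 3809 \cdot \frac{1}{1051} = - \frac{7735}{1978} + \frac{3809}{1051} = - \frac{595283}{2078878} \approx -0.28635$)
$n - u{\left(84,Q{\left(-7 \right)} \right)} = - \frac{595283}{2078878} - \frac{84^{2} - 266 \left(\left(- \frac{1}{4}\right) \left(-7\right)\right) - 8064}{8 \left(\left(- \frac{1}{4}\right) \left(-7\right)\right)} = - \frac{595283}{2078878} - \frac{7056 - \frac{931}{2} - 8064}{8 \cdot \frac{7}{4}} = - \frac{595283}{2078878} - \frac{1}{8} \cdot \frac{4}{7} \left(7056 - \frac{931}{2} - 8064\right) = - \frac{595283}{2078878} - \frac{1}{8} \cdot \frac{4}{7} \left(- \frac{2947}{2}\right) = - \frac{595283}{2078878} - - \frac{421}{4} = - \frac{595283}{2078878} + \frac{421}{4} = \frac{436413253}{4157756}$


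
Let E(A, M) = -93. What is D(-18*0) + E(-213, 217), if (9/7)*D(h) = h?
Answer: -93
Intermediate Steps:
D(h) = 7*h/9
D(-18*0) + E(-213, 217) = 7*(-18*0)/9 - 93 = (7/9)*0 - 93 = 0 - 93 = -93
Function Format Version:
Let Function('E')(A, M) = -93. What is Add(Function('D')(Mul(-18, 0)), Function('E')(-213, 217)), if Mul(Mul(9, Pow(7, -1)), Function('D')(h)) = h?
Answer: -93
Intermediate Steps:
Function('D')(h) = Mul(Rational(7, 9), h)
Add(Function('D')(Mul(-18, 0)), Function('E')(-213, 217)) = Add(Mul(Rational(7, 9), Mul(-18, 0)), -93) = Add(Mul(Rational(7, 9), 0), -93) = Add(0, -93) = -93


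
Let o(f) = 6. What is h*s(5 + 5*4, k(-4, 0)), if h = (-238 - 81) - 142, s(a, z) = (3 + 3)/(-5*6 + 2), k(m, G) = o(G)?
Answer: 1383/14 ≈ 98.786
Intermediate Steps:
k(m, G) = 6
s(a, z) = -3/14 (s(a, z) = 6/(-30 + 2) = 6/(-28) = 6*(-1/28) = -3/14)
h = -461 (h = -319 - 142 = -461)
h*s(5 + 5*4, k(-4, 0)) = -461*(-3/14) = 1383/14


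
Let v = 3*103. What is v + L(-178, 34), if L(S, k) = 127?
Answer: 436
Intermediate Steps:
v = 309
v + L(-178, 34) = 309 + 127 = 436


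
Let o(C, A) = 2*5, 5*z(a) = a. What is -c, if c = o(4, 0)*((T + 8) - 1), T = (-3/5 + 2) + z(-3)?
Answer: -78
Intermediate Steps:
z(a) = a/5
o(C, A) = 10
T = ⅘ (T = (-3/5 + 2) + (⅕)*(-3) = (-3*⅕ + 2) - ⅗ = (-⅗ + 2) - ⅗ = 7/5 - ⅗ = ⅘ ≈ 0.80000)
c = 78 (c = 10*((⅘ + 8) - 1) = 10*(44/5 - 1) = 10*(39/5) = 78)
-c = -1*78 = -78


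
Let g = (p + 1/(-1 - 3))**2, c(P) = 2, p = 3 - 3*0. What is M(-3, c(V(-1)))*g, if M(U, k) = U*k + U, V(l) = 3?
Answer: -1089/16 ≈ -68.063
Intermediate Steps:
p = 3 (p = 3 + 0 = 3)
M(U, k) = U + U*k
g = 121/16 (g = (3 + 1/(-1 - 3))**2 = (3 + 1/(-4))**2 = (3 - 1/4)**2 = (11/4)**2 = 121/16 ≈ 7.5625)
M(-3, c(V(-1)))*g = -3*(1 + 2)*(121/16) = -3*3*(121/16) = -9*121/16 = -1089/16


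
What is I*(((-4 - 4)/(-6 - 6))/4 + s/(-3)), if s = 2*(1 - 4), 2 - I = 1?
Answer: 13/6 ≈ 2.1667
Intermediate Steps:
I = 1 (I = 2 - 1*1 = 2 - 1 = 1)
s = -6 (s = 2*(-3) = -6)
I*(((-4 - 4)/(-6 - 6))/4 + s/(-3)) = 1*(((-4 - 4)/(-6 - 6))/4 - 6/(-3)) = 1*(-8/(-12)*(1/4) - 6*(-1/3)) = 1*(-8*(-1/12)*(1/4) + 2) = 1*((2/3)*(1/4) + 2) = 1*(1/6 + 2) = 1*(13/6) = 13/6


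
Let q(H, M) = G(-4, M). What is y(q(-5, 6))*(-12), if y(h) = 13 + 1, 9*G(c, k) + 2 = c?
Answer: -168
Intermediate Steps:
G(c, k) = -2/9 + c/9
q(H, M) = -⅔ (q(H, M) = -2/9 + (⅑)*(-4) = -2/9 - 4/9 = -⅔)
y(h) = 14
y(q(-5, 6))*(-12) = 14*(-12) = -168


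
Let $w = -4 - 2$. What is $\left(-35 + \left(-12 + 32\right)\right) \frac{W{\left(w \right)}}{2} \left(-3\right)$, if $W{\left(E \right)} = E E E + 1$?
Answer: $- \frac{9675}{2} \approx -4837.5$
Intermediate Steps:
$w = -6$
$W{\left(E \right)} = 1 + E^{3}$ ($W{\left(E \right)} = E E^{2} + 1 = E^{3} + 1 = 1 + E^{3}$)
$\left(-35 + \left(-12 + 32\right)\right) \frac{W{\left(w \right)}}{2} \left(-3\right) = \left(-35 + \left(-12 + 32\right)\right) \frac{1 + \left(-6\right)^{3}}{2} \left(-3\right) = \left(-35 + 20\right) \frac{1 - 216}{2} \left(-3\right) = - 15 \cdot \frac{1}{2} \left(-215\right) \left(-3\right) = - 15 \left(\left(- \frac{215}{2}\right) \left(-3\right)\right) = \left(-15\right) \frac{645}{2} = - \frac{9675}{2}$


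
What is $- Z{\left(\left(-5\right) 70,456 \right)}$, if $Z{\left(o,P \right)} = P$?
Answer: $-456$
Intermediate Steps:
$- Z{\left(\left(-5\right) 70,456 \right)} = \left(-1\right) 456 = -456$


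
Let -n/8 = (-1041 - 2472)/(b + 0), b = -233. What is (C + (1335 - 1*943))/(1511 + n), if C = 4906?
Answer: 1234434/323959 ≈ 3.8105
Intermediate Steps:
n = -28104/233 (n = -8*(-1041 - 2472)/(-233 + 0) = -(-28104)/(-233) = -(-28104)*(-1)/233 = -8*3513/233 = -28104/233 ≈ -120.62)
(C + (1335 - 1*943))/(1511 + n) = (4906 + (1335 - 1*943))/(1511 - 28104/233) = (4906 + (1335 - 943))/(323959/233) = (4906 + 392)*(233/323959) = 5298*(233/323959) = 1234434/323959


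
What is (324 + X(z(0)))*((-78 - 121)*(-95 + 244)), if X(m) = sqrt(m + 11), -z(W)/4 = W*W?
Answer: -9606924 - 29651*sqrt(11) ≈ -9.7053e+6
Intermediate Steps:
z(W) = -4*W**2 (z(W) = -4*W*W = -4*W**2)
X(m) = sqrt(11 + m)
(324 + X(z(0)))*((-78 - 121)*(-95 + 244)) = (324 + sqrt(11 - 4*0**2))*((-78 - 121)*(-95 + 244)) = (324 + sqrt(11 - 4*0))*(-199*149) = (324 + sqrt(11 + 0))*(-29651) = (324 + sqrt(11))*(-29651) = -9606924 - 29651*sqrt(11)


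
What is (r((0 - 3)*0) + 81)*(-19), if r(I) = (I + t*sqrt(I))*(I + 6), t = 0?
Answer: -1539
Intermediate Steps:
r(I) = I*(6 + I) (r(I) = (I + 0*sqrt(I))*(I + 6) = (I + 0)*(6 + I) = I*(6 + I))
(r((0 - 3)*0) + 81)*(-19) = (((0 - 3)*0)*(6 + (0 - 3)*0) + 81)*(-19) = ((-3*0)*(6 - 3*0) + 81)*(-19) = (0*(6 + 0) + 81)*(-19) = (0*6 + 81)*(-19) = (0 + 81)*(-19) = 81*(-19) = -1539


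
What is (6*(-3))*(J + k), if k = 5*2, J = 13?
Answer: -414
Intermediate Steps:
k = 10
(6*(-3))*(J + k) = (6*(-3))*(13 + 10) = -18*23 = -414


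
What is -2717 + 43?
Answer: -2674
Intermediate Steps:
-2717 + 43 = -2674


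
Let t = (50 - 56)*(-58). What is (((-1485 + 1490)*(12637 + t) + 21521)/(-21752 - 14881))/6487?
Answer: -86446/237638271 ≈ -0.00036377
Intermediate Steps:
t = 348 (t = -6*(-58) = 348)
(((-1485 + 1490)*(12637 + t) + 21521)/(-21752 - 14881))/6487 = (((-1485 + 1490)*(12637 + 348) + 21521)/(-21752 - 14881))/6487 = ((5*12985 + 21521)/(-36633))*(1/6487) = ((64925 + 21521)*(-1/36633))*(1/6487) = (86446*(-1/36633))*(1/6487) = -86446/36633*1/6487 = -86446/237638271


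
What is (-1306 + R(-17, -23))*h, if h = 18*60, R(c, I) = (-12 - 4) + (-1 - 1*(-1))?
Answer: -1427760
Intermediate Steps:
R(c, I) = -16 (R(c, I) = -16 + (-1 + 1) = -16 + 0 = -16)
h = 1080
(-1306 + R(-17, -23))*h = (-1306 - 16)*1080 = -1322*1080 = -1427760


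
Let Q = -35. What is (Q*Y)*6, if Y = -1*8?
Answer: 1680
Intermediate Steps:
Y = -8
(Q*Y)*6 = -35*(-8)*6 = 280*6 = 1680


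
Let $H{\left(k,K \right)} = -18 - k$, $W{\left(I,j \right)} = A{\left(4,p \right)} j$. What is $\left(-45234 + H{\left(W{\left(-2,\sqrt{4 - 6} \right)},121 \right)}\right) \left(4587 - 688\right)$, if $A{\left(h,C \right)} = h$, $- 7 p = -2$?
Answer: $-176437548 - 15596 i \sqrt{2} \approx -1.7644 \cdot 10^{8} - 22056.0 i$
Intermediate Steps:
$p = \frac{2}{7}$ ($p = \left(- \frac{1}{7}\right) \left(-2\right) = \frac{2}{7} \approx 0.28571$)
$W{\left(I,j \right)} = 4 j$
$\left(-45234 + H{\left(W{\left(-2,\sqrt{4 - 6} \right)},121 \right)}\right) \left(4587 - 688\right) = \left(-45234 - \left(18 + 4 \sqrt{4 - 6}\right)\right) \left(4587 - 688\right) = \left(-45234 - \left(18 + 4 \sqrt{-2}\right)\right) 3899 = \left(-45234 - \left(18 + 4 i \sqrt{2}\right)\right) 3899 = \left(-45252 - 4 i \sqrt{2}\right) 3899 = -176437548 - 15596 i \sqrt{2}$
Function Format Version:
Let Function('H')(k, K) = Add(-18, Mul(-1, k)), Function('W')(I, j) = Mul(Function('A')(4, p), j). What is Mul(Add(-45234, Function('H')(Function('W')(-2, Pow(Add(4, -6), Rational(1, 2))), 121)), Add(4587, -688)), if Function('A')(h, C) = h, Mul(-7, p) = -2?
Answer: Add(-176437548, Mul(-15596, I, Pow(2, Rational(1, 2)))) ≈ Add(-1.7644e+8, Mul(-22056., I))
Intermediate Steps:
p = Rational(2, 7) (p = Mul(Rational(-1, 7), -2) = Rational(2, 7) ≈ 0.28571)
Function('W')(I, j) = Mul(4, j)
Mul(Add(-45234, Function('H')(Function('W')(-2, Pow(Add(4, -6), Rational(1, 2))), 121)), Add(4587, -688)) = Mul(Add(-45234, Add(-18, Mul(-1, Mul(4, Pow(Add(4, -6), Rational(1, 2)))))), Add(4587, -688)) = Mul(Add(-45234, Add(-18, Mul(-1, Mul(4, Pow(-2, Rational(1, 2)))))), 3899) = Mul(Add(-45234, Add(-18, Mul(-1, Mul(4, Mul(I, Pow(2, Rational(1, 2))))))), 3899) = Mul(Add(-45234, Add(-18, Mul(-1, Mul(4, I, Pow(2, Rational(1, 2)))))), 3899) = Mul(Add(-45234, Add(-18, Mul(-4, I, Pow(2, Rational(1, 2))))), 3899) = Mul(Add(-45252, Mul(-4, I, Pow(2, Rational(1, 2)))), 3899) = Add(-176437548, Mul(-15596, I, Pow(2, Rational(1, 2))))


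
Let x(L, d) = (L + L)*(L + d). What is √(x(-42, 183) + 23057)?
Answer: √11213 ≈ 105.89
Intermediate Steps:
x(L, d) = 2*L*(L + d) (x(L, d) = (2*L)*(L + d) = 2*L*(L + d))
√(x(-42, 183) + 23057) = √(2*(-42)*(-42 + 183) + 23057) = √(2*(-42)*141 + 23057) = √(-11844 + 23057) = √11213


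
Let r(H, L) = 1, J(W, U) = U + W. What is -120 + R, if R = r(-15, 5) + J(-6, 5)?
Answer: -120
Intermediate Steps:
R = 0 (R = 1 + (5 - 6) = 1 - 1 = 0)
-120 + R = -120 + 0 = -120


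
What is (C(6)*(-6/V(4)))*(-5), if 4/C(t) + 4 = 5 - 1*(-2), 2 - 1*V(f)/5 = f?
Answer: -4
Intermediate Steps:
V(f) = 10 - 5*f
C(t) = 4/3 (C(t) = 4/(-4 + (5 - 1*(-2))) = 4/(-4 + (5 + 2)) = 4/(-4 + 7) = 4/3)
(C(6)*(-6/V(4)))*(-5) = (4*(-6/(10 - 5*4))/3)*(-5) = (4*(-6/(10 - 20))/3)*(-5) = (4*(-6/(-10))/3)*(-5) = (4*(-6*(-⅒))/3)*(-5) = ((4/3)*(⅗))*(-5) = (⅘)*(-5) = -4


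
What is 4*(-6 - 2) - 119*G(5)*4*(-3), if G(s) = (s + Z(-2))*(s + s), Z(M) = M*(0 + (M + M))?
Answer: 185608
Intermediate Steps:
Z(M) = 2*M**2 (Z(M) = M*(0 + 2*M) = M*(2*M) = 2*M**2)
G(s) = 2*s*(8 + s) (G(s) = (s + 2*(-2)**2)*(s + s) = (s + 2*4)*(2*s) = (s + 8)*(2*s) = (8 + s)*(2*s) = 2*s*(8 + s))
4*(-6 - 2) - 119*G(5)*4*(-3) = 4*(-6 - 2) - 119*(2*5*(8 + 5))*4*(-3) = 4*(-8) - 119*(2*5*13)*4*(-3) = -32 - 119*130*4*(-3) = -32 - 61880*(-3) = -32 - 119*(-1560) = -32 + 185640 = 185608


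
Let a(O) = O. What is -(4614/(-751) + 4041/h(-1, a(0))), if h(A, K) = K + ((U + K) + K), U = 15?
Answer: -988527/3755 ≈ -263.26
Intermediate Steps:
h(A, K) = 15 + 3*K (h(A, K) = K + ((15 + K) + K) = K + (15 + 2*K) = 15 + 3*K)
-(4614/(-751) + 4041/h(-1, a(0))) = -(4614/(-751) + 4041/(15 + 3*0)) = -(4614*(-1/751) + 4041/(15 + 0)) = -(-4614/751 + 4041/15) = -(-4614/751 + 4041*(1/15)) = -(-4614/751 + 1347/5) = -1*988527/3755 = -988527/3755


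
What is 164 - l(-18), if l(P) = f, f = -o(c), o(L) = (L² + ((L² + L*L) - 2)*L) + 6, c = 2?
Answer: 186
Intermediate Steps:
o(L) = 6 + L² + L*(-2 + 2*L²) (o(L) = (L² + ((L² + L²) - 2)*L) + 6 = (L² + (2*L² - 2)*L) + 6 = (L² + (-2 + 2*L²)*L) + 6 = (L² + L*(-2 + 2*L²)) + 6 = 6 + L² + L*(-2 + 2*L²))
f = -22 (f = -(6 + 2² - 2*2 + 2*2³) = -(6 + 4 - 4 + 2*8) = -(6 + 4 - 4 + 16) = -1*22 = -22)
l(P) = -22
164 - l(-18) = 164 - 1*(-22) = 164 + 22 = 186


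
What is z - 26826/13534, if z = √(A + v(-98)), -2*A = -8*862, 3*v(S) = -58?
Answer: -13413/6767 + √30858/3 ≈ 56.573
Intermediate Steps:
v(S) = -58/3 (v(S) = (⅓)*(-58) = -58/3)
A = 3448 (A = -(-4)*862 = -½*(-6896) = 3448)
z = √30858/3 (z = √(3448 - 58/3) = √(10286/3) = √30858/3 ≈ 58.555)
z - 26826/13534 = √30858/3 - 26826/13534 = √30858/3 - 1*13413/6767 = √30858/3 - 13413/6767 = -13413/6767 + √30858/3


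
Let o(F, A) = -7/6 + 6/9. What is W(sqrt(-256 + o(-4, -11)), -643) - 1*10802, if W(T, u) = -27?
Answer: -10829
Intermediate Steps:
o(F, A) = -1/2 (o(F, A) = -7*1/6 + 6*(1/9) = -7/6 + 2/3 = -1/2)
W(sqrt(-256 + o(-4, -11)), -643) - 1*10802 = -27 - 1*10802 = -27 - 10802 = -10829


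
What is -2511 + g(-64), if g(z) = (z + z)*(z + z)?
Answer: 13873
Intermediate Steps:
g(z) = 4*z² (g(z) = (2*z)*(2*z) = 4*z²)
-2511 + g(-64) = -2511 + 4*(-64)² = -2511 + 4*4096 = -2511 + 16384 = 13873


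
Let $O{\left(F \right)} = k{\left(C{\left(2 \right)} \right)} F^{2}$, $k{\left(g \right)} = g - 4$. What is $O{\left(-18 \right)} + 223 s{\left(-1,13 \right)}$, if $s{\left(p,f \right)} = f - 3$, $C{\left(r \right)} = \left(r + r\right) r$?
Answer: $3526$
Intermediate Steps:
$C{\left(r \right)} = 2 r^{2}$ ($C{\left(r \right)} = 2 r r = 2 r^{2}$)
$k{\left(g \right)} = -4 + g$ ($k{\left(g \right)} = g - 4 = -4 + g$)
$s{\left(p,f \right)} = -3 + f$
$O{\left(F \right)} = 4 F^{2}$ ($O{\left(F \right)} = \left(-4 + 2 \cdot 2^{2}\right) F^{2} = \left(-4 + 2 \cdot 4\right) F^{2} = \left(-4 + 8\right) F^{2} = 4 F^{2}$)
$O{\left(-18 \right)} + 223 s{\left(-1,13 \right)} = 4 \left(-18\right)^{2} + 223 \left(-3 + 13\right) = 4 \cdot 324 + 223 \cdot 10 = 1296 + 2230 = 3526$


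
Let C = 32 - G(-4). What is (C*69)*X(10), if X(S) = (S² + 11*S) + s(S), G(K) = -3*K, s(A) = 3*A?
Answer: 331200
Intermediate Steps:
C = 20 (C = 32 - (-3)*(-4) = 32 - 1*12 = 32 - 12 = 20)
X(S) = S² + 14*S (X(S) = (S² + 11*S) + 3*S = S² + 14*S)
(C*69)*X(10) = (20*69)*(10*(14 + 10)) = 1380*(10*24) = 1380*240 = 331200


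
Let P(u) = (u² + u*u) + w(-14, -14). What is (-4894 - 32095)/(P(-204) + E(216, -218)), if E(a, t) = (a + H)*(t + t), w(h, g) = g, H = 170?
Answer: 36989/85078 ≈ 0.43477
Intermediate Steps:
P(u) = -14 + 2*u² (P(u) = (u² + u*u) - 14 = (u² + u²) - 14 = 2*u² - 14 = -14 + 2*u²)
E(a, t) = 2*t*(170 + a) (E(a, t) = (a + 170)*(t + t) = (170 + a)*(2*t) = 2*t*(170 + a))
(-4894 - 32095)/(P(-204) + E(216, -218)) = (-4894 - 32095)/((-14 + 2*(-204)²) + 2*(-218)*(170 + 216)) = -36989/((-14 + 2*41616) + 2*(-218)*386) = -36989/((-14 + 83232) - 168296) = -36989/(83218 - 168296) = -36989/(-85078) = -36989*(-1/85078) = 36989/85078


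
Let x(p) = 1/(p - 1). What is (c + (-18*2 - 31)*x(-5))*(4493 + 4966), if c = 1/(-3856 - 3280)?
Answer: 753734109/7136 ≈ 1.0562e+5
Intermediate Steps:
c = -1/7136 (c = 1/(-7136) = -1/7136 ≈ -0.00014013)
x(p) = 1/(-1 + p)
(c + (-18*2 - 31)*x(-5))*(4493 + 4966) = (-1/7136 + (-18*2 - 31)/(-1 - 5))*(4493 + 4966) = (-1/7136 + (-36 - 31)/(-6))*9459 = (-1/7136 - 67*(-1/6))*9459 = (-1/7136 + 67/6)*9459 = (239053/21408)*9459 = 753734109/7136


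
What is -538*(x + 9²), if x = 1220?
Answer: -699938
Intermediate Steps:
-538*(x + 9²) = -538*(1220 + 9²) = -538*(1220 + 81) = -538*1301 = -699938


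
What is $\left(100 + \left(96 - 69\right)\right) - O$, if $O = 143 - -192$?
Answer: $-208$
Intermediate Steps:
$O = 335$ ($O = 143 + 192 = 335$)
$\left(100 + \left(96 - 69\right)\right) - O = \left(100 + \left(96 - 69\right)\right) - 335 = \left(100 + 27\right) - 335 = 127 - 335 = -208$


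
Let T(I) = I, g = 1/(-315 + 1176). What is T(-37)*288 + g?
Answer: -9174815/861 ≈ -10656.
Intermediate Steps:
g = 1/861 ≈ 0.0011614
T(-37)*288 + g = -37*288 + 1/861 = -10656 + 1/861 = -9174815/861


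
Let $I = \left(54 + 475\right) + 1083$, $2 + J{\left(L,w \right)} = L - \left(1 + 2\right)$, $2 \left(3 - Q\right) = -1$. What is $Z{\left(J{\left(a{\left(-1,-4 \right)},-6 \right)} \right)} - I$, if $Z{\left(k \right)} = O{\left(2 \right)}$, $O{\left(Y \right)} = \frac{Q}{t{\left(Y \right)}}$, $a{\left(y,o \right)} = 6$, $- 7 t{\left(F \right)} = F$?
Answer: $- \frac{6497}{4} \approx -1624.3$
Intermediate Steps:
$t{\left(F \right)} = - \frac{F}{7}$
$Q = \frac{7}{2}$ ($Q = 3 - - \frac{1}{2} = 3 + \frac{1}{2} = \frac{7}{2} \approx 3.5$)
$J{\left(L,w \right)} = -5 + L$ ($J{\left(L,w \right)} = -2 + \left(L - \left(1 + 2\right)\right) = -2 + \left(L - 3\right) = -2 + \left(-3 + L\right) = -5 + L$)
$O{\left(Y \right)} = - \frac{49}{2 Y}$ ($O{\left(Y \right)} = \frac{7}{2 \left(- \frac{Y}{7}\right)} = \frac{7 \left(- \frac{7}{Y}\right)}{2} = - \frac{49}{2 Y}$)
$Z{\left(k \right)} = - \frac{49}{4}$ ($Z{\left(k \right)} = - \frac{49}{2 \cdot 2} = \left(- \frac{49}{2}\right) \frac{1}{2} = - \frac{49}{4}$)
$I = 1612$ ($I = 529 + 1083 = 1612$)
$Z{\left(J{\left(a{\left(-1,-4 \right)},-6 \right)} \right)} - I = - \frac{49}{4} - 1612 = - \frac{6497}{4}$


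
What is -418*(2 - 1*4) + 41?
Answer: 877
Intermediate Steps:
-418*(2 - 1*4) + 41 = -418*(2 - 4) + 41 = -418*(-2) + 41 = -38*(-22) + 41 = 836 + 41 = 877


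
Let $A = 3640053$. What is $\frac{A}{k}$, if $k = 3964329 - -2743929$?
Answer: $\frac{1213351}{2236086} \approx 0.54262$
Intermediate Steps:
$k = 6708258$ ($k = 3964329 + 2743929 = 6708258$)
$\frac{A}{k} = \frac{3640053}{6708258} = 3640053 \cdot \frac{1}{6708258} = \frac{1213351}{2236086}$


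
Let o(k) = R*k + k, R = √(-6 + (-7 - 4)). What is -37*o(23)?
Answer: -851 - 851*I*√17 ≈ -851.0 - 3508.8*I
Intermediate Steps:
R = I*√17 (R = √(-6 - 11) = √(-17) = I*√17 ≈ 4.1231*I)
o(k) = k + I*k*√17 (o(k) = (I*√17)*k + k = I*k*√17 + k = k + I*k*√17)
-37*o(23) = -851*(1 + I*√17) = -37*(23 + 23*I*√17) = -851 - 851*I*√17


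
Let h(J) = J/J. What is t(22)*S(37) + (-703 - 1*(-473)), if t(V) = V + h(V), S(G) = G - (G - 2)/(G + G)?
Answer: 45149/74 ≈ 610.12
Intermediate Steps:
h(J) = 1
S(G) = G - (-2 + G)/(2*G)
t(V) = 1 + V (t(V) = V + 1 = 1 + V)
t(22)*S(37) + (-703 - 1*(-473)) = (1 + 22)*(-½ + 37 + 1/37) + (-703 - 1*(-473)) = 23*(-½ + 37 + 1/37) + (-703 + 473) = 23*(2703/74) - 230 = 62169/74 - 230 = 45149/74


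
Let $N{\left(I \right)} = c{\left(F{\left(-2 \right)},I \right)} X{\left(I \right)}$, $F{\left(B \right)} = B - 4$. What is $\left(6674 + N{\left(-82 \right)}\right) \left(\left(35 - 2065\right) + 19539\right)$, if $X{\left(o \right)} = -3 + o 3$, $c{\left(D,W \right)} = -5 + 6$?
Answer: $112495325$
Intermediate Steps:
$F{\left(B \right)} = -4 + B$ ($F{\left(B \right)} = B - 4 = -4 + B$)
$c{\left(D,W \right)} = 1$
$X{\left(o \right)} = -3 + 3 o$
$N{\left(I \right)} = -3 + 3 I$ ($N{\left(I \right)} = 1 \left(-3 + 3 I\right) = -3 + 3 I$)
$\left(6674 + N{\left(-82 \right)}\right) \left(\left(35 - 2065\right) + 19539\right) = \left(6674 + \left(-3 + 3 \left(-82\right)\right)\right) \left(\left(35 - 2065\right) + 19539\right) = \left(6674 - 249\right) \left(\left(35 - 2065\right) + 19539\right) = \left(6674 - 249\right) \left(-2030 + 19539\right) = 6425 \cdot 17509 = 112495325$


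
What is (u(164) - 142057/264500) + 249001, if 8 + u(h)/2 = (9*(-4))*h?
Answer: 62733174443/264500 ≈ 2.3718e+5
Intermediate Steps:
u(h) = -16 - 72*h (u(h) = -16 + 2*((9*(-4))*h) = -16 + 2*(-36*h) = -16 - 72*h)
(u(164) - 142057/264500) + 249001 = ((-16 - 72*164) - 142057/264500) + 249001 = ((-16 - 11808) - 142057*1/264500) + 249001 = (-11824 - 142057/264500) + 249001 = -3127590057/264500 + 249001 = 62733174443/264500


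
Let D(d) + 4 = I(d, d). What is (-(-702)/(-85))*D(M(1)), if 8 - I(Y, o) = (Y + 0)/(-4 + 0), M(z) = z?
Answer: -351/10 ≈ -35.100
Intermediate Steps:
I(Y, o) = 8 + Y/4 (I(Y, o) = 8 - (Y + 0)/(-4 + 0) = 8 - Y/(-4) = 8 - Y*(-1)/4 = 8 - (-1)*Y/4 = 8 + Y/4)
D(d) = 4 + d/4 (D(d) = -4 + (8 + d/4) = 4 + d/4)
(-(-702)/(-85))*D(M(1)) = (-(-702)/(-85))*(4 + (¼)*1) = (-(-702)*(-1)/85)*(4 + ¼) = -54*13/85*(17/4) = -702/85*17/4 = -351/10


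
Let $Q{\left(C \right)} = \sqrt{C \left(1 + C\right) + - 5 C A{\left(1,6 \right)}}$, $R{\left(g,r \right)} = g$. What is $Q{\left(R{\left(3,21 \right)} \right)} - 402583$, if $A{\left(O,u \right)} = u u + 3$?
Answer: $-402583 + i \sqrt{573} \approx -4.0258 \cdot 10^{5} + 23.937 i$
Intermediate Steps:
$A{\left(O,u \right)} = 3 + u^{2}$ ($A{\left(O,u \right)} = u^{2} + 3 = 3 + u^{2}$)
$Q{\left(C \right)} = \sqrt{- 195 C + C \left(1 + C\right)}$ ($Q{\left(C \right)} = \sqrt{C \left(1 + C\right) + - 5 C \left(3 + 6^{2}\right)} = \sqrt{C \left(1 + C\right) + - 5 C \left(3 + 36\right)} = \sqrt{C \left(1 + C\right) + - 5 C 39} = \sqrt{C \left(1 + C\right) - 195 C} = \sqrt{- 195 C + C \left(1 + C\right)}$)
$Q{\left(R{\left(3,21 \right)} \right)} - 402583 = \sqrt{3 \left(-194 + 3\right)} - 402583 = \sqrt{3 \left(-191\right)} - 402583 = \sqrt{-573} - 402583 = i \sqrt{573} - 402583 = -402583 + i \sqrt{573}$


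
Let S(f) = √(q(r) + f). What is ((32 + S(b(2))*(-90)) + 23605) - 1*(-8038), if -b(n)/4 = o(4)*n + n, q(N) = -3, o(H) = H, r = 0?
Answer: 31675 - 90*I*√43 ≈ 31675.0 - 590.17*I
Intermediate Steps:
b(n) = -20*n (b(n) = -4*(4*n + n) = -20*n)
S(f) = √(-3 + f)
((32 + S(b(2))*(-90)) + 23605) - 1*(-8038) = ((32 + √(-3 - 20*2)*(-90)) + 23605) - 1*(-8038) = ((32 + √(-3 - 40)*(-90)) + 23605) + 8038 = ((32 + √(-43)*(-90)) + 23605) + 8038 = ((32 + (I*√43)*(-90)) + 23605) + 8038 = ((32 - 90*I*√43) + 23605) + 8038 = (23637 - 90*I*√43) + 8038 = 31675 - 90*I*√43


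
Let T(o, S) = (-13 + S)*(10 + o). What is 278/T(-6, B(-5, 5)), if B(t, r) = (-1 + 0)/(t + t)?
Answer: -695/129 ≈ -5.3876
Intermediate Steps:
B(t, r) = -1/(2*t)
278/T(-6, B(-5, 5)) = 278/(-130 - 13*(-6) + 10*(-½/(-5)) - ½/(-5)*(-6)) = 278/(-130 + 78 + 10*(-½*(-⅕)) - ½*(-⅕)*(-6)) = 278/(-130 + 78 + 10*(⅒) + (⅒)*(-6)) = 278/(-130 + 78 + 1 - ⅗) = 278/(-258/5) = 278*(-5/258) = -695/129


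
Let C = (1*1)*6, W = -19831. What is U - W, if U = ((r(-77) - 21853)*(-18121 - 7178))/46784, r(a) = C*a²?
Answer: 580645925/46784 ≈ 12411.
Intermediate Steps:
C = 6 (C = 1*6 = 6)
r(a) = 6*a²
U = -347127579/46784 (U = ((6*(-77)² - 21853)*(-18121 - 7178))/46784 = ((6*5929 - 21853)*(-25299))*(1/46784) = ((35574 - 21853)*(-25299))*(1/46784) = (13721*(-25299))*(1/46784) = -347127579*1/46784 = -347127579/46784 ≈ -7419.8)
U - W = -347127579/46784 - 1*(-19831) = -347127579/46784 + 19831 = 580645925/46784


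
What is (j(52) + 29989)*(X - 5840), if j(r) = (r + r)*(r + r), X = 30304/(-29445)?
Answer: -1403603077744/5889 ≈ -2.3834e+8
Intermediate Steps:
X = -30304/29445 (X = 30304*(-1/29445) = -30304/29445 ≈ -1.0292)
j(r) = 4*r**2 (j(r) = (2*r)*(2*r) = 4*r**2)
(j(52) + 29989)*(X - 5840) = (4*52**2 + 29989)*(-30304/29445 - 5840) = (4*2704 + 29989)*(-171989104/29445) = (10816 + 29989)*(-171989104/29445) = 40805*(-171989104/29445) = -1403603077744/5889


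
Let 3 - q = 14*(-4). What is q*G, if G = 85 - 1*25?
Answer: 3540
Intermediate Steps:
G = 60 (G = 85 - 25 = 60)
q = 59 (q = 3 - 14*(-4) = 3 - 1*(-56) = 3 + 56 = 59)
q*G = 59*60 = 3540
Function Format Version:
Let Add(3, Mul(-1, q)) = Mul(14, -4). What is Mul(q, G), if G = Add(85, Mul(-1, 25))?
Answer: 3540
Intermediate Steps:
G = 60 (G = Add(85, -25) = 60)
q = 59 (q = Add(3, Mul(-1, Mul(14, -4))) = Add(3, Mul(-1, -56)) = Add(3, 56) = 59)
Mul(q, G) = Mul(59, 60) = 3540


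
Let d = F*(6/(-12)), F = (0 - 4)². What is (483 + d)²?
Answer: 225625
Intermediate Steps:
F = 16 (F = (-4)² = 16)
d = -8 (d = 16*(6/(-12)) = 16*(6*(-1/12)) = 16*(-½) = -8)
(483 + d)² = (483 - 8)² = 475² = 225625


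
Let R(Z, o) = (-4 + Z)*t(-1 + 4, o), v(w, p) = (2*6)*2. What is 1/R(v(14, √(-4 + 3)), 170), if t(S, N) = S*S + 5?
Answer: 1/280 ≈ 0.0035714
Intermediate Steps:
t(S, N) = 5 + S² (t(S, N) = S² + 5 = 5 + S²)
v(w, p) = 24 (v(w, p) = 12*2 = 24)
R(Z, o) = -56 + 14*Z (R(Z, o) = (-4 + Z)*(5 + (-1 + 4)²) = (-4 + Z)*(5 + 3²) = (-4 + Z)*(5 + 9) = (-4 + Z)*14 = -56 + 14*Z)
1/R(v(14, √(-4 + 3)), 170) = 1/(-56 + 14*24) = 1/(-56 + 336) = 1/280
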